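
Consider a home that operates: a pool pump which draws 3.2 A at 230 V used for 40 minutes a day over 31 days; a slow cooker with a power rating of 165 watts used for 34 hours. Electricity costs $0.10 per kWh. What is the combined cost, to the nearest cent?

$2.08

pool pump: Power = 3.2 A × 230 V = 736 W = 0.736 kW
pool pump: Runtime = 40 min × 31 = 1240 min = 20.666666… h
pool pump: 0.736 kW × 20.666666… h = 15.210666… kWh
slow cooker: 0.165 kW × 34 h = 5.61 kWh
Total energy = 20.820666… kWh
Cost = 20.820666… × $0.10 = $2.08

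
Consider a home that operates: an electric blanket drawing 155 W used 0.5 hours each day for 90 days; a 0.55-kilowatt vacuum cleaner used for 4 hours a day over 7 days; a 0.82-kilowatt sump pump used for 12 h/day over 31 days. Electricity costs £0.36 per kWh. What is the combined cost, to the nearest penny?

£117.87

electric blanket: Runtime = 0.5 h/day × 90 days = 45 h
electric blanket: 0.155 kW × 45 h = 6.975 kWh
vacuum cleaner: Runtime = 4 h/day × 7 days = 28 h
vacuum cleaner: 0.55 kW × 28 h = 15.4 kWh
sump pump: Runtime = 12 h/day × 31 days = 372 h
sump pump: 0.82 kW × 372 h = 305.04 kWh
Total energy = 327.415 kWh
Cost = 327.415 × £0.36 = £117.87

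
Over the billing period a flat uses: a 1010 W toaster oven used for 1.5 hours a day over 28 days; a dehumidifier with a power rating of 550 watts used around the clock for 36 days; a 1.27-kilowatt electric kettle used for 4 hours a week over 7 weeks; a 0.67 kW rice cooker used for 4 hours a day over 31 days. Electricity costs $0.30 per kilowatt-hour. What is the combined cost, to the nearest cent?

$190.88

toaster oven: Runtime = 1.5 h/day × 28 days = 42 h
toaster oven: 1.01 kW × 42 h = 42.42 kWh
dehumidifier: Runtime = 24 h × 36 = 864 h
dehumidifier: 0.55 kW × 864 h = 475.2 kWh
electric kettle: Runtime = 4 h/week × 7 weeks = 28 h
electric kettle: 1.27 kW × 28 h = 35.56 kWh
rice cooker: Runtime = 4 h/day × 31 days = 124 h
rice cooker: 0.67 kW × 124 h = 83.08 kWh
Total energy = 636.26 kWh
Cost = 636.26 × $0.30 = $190.88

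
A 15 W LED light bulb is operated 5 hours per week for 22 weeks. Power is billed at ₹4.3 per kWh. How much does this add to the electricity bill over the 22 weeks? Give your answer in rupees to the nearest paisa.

Runtime = 5 h/week × 22 weeks = 110 h
Energy = 0.015 kW × 110 h = 1.65 kWh
Cost = 1.65 kWh × ₹4.3/kWh = ₹7.10

₹7.10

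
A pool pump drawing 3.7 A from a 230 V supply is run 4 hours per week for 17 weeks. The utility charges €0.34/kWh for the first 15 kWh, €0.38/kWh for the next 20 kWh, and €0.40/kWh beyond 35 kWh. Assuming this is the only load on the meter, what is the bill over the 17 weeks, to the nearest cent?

€21.85

Power = 3.7 A × 230 V = 851 W = 0.851 kW
Runtime = 4 h/week × 17 weeks = 68 h
Energy = 0.851 kW × 68 h = 57.868 kWh
Tier 1 (0–15 kWh): 15 × €0.34 = €5.1
Tier 2 (15–35 kWh): 20 × €0.38 = €7.6
Above 35 kWh: 22.868 × €0.40 = €9.1472
Bill = €21.85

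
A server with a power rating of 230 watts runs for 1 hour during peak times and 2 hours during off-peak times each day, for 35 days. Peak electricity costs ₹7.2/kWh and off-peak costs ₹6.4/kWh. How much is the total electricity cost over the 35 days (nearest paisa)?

Peak energy = 0.23 kW × 1 h × 35 = 8.05 kWh
Off-peak energy = 0.23 kW × 2 h × 35 = 16.1 kWh
Cost = 8.05 × ₹7.2 + 16.1 × ₹6.4 = ₹57.96 + ₹103.04 = ₹161.00

₹161.00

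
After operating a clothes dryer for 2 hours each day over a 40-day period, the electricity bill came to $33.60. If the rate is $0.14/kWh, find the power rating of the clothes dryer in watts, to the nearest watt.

Energy = $33.60 ÷ $0.14/kWh = 240 kWh
Runtime = 2 h/day × 40 days = 80 h
Power = 240 kWh ÷ 80 h = 3 kW = 3000 W

3000 W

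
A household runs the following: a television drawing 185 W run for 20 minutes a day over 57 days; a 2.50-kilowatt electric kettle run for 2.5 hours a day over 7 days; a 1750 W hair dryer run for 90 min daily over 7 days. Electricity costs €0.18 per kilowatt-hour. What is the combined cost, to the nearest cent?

television: Runtime = 20 min × 57 = 1140 min = 19 h
television: 0.185 kW × 19 h = 3.515 kWh
electric kettle: Runtime = 2.5 h/day × 7 days = 17.5 h
electric kettle: 2.5 kW × 17.5 h = 43.75 kWh
hair dryer: Runtime = 90 min × 7 = 630 min = 10.5 h
hair dryer: 1.75 kW × 10.5 h = 18.375 kWh
Total energy = 65.64 kWh
Cost = 65.64 × €0.18 = €11.82

€11.82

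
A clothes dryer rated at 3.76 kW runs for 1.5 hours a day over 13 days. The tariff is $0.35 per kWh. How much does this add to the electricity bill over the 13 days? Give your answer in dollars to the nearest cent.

$25.66

Runtime = 1.5 h/day × 13 days = 19.5 h
Energy = 3.76 kW × 19.5 h = 73.32 kWh
Cost = 73.32 kWh × $0.35/kWh = $25.66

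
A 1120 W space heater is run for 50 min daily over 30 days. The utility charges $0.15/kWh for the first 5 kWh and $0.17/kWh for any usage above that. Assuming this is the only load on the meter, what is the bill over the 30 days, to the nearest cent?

Runtime = 50 min × 30 = 1500 min = 25 h
Energy = 1.12 kW × 25 h = 28 kWh
Tier 1 (0–5 kWh): 5 × $0.15 = $0.75
Above 5 kWh: 23 × $0.17 = $3.91
Bill = $4.66

$4.66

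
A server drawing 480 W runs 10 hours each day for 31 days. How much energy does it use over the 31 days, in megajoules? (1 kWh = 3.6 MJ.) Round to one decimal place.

535.7 MJ

Runtime = 10 h/day × 31 days = 310 h
Energy = 0.48 kW × 310 h = 148.8 kWh
= 148.8 × 3.6 MJ = 535.7 MJ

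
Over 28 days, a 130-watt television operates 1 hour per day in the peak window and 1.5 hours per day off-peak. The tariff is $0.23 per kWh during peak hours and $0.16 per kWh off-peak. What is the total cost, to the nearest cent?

$1.71

Peak energy = 0.13 kW × 1 h × 28 = 3.64 kWh
Off-peak energy = 0.13 kW × 1.5 h × 28 = 5.46 kWh
Cost = 3.64 × $0.23 + 5.46 × $0.16 = $0.8372 + $0.8736 = $1.71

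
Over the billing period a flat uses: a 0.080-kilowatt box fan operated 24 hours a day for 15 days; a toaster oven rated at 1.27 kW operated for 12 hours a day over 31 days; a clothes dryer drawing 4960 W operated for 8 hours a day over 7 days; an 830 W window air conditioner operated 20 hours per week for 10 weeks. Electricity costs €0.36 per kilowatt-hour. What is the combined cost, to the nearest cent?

box fan: Runtime = 24 h × 15 = 360 h
box fan: 0.08 kW × 360 h = 28.8 kWh
toaster oven: Runtime = 12 h/day × 31 days = 372 h
toaster oven: 1.27 kW × 372 h = 472.44 kWh
clothes dryer: Runtime = 8 h/day × 7 days = 56 h
clothes dryer: 4.96 kW × 56 h = 277.76 kWh
window air conditioner: Runtime = 20 h/week × 10 weeks = 200 h
window air conditioner: 0.83 kW × 200 h = 166 kWh
Total energy = 945 kWh
Cost = 945 × €0.36 = €340.20

€340.20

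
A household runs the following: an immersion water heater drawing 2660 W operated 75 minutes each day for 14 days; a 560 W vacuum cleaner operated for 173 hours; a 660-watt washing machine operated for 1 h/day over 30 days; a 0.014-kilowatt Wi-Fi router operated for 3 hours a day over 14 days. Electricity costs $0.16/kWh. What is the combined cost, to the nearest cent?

immersion water heater: Runtime = 75 min × 14 = 1050 min = 17.5 h
immersion water heater: 2.66 kW × 17.5 h = 46.55 kWh
vacuum cleaner: 0.56 kW × 173 h = 96.88 kWh
washing machine: Runtime = 1 h/day × 30 days = 30 h
washing machine: 0.66 kW × 30 h = 19.8 kWh
Wi-Fi router: Runtime = 3 h/day × 14 days = 42 h
Wi-Fi router: 0.014 kW × 42 h = 0.588 kWh
Total energy = 163.818 kWh
Cost = 163.818 × $0.16 = $26.21

$26.21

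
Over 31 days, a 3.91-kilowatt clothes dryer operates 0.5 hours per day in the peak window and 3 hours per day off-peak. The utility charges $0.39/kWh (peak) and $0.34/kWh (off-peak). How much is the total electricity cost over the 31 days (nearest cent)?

$147.27

Peak energy = 3.91 kW × 0.5 h × 31 = 60.605 kWh
Off-peak energy = 3.91 kW × 3 h × 31 = 363.63 kWh
Cost = 60.605 × $0.39 + 363.63 × $0.34 = $23.63595 + $123.6342 = $147.27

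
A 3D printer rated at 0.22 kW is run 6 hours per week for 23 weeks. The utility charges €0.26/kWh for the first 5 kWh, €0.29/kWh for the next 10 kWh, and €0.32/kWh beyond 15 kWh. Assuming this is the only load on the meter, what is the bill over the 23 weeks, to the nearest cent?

Runtime = 6 h/week × 23 weeks = 138 h
Energy = 0.22 kW × 138 h = 30.36 kWh
Tier 1 (0–5 kWh): 5 × €0.26 = €1.3
Tier 2 (5–15 kWh): 10 × €0.29 = €2.9
Above 15 kWh: 15.36 × €0.32 = €4.9152
Bill = €9.12

€9.12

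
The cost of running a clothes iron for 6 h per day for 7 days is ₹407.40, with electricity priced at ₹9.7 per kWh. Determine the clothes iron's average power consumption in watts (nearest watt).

Energy = ₹407.40 ÷ ₹9.7/kWh = 42 kWh
Runtime = 6 h/day × 7 days = 42 h
Power = 42 kWh ÷ 42 h = 1 kW = 1000 W

1000 W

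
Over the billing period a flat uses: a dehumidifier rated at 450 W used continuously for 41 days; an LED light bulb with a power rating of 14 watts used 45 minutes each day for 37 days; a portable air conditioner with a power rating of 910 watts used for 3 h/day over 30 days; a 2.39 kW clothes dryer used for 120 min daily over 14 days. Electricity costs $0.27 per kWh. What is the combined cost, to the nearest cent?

$159.84

dehumidifier: Runtime = 24 h × 41 = 984 h
dehumidifier: 0.45 kW × 984 h = 442.8 kWh
LED light bulb: Runtime = 45 min × 37 = 1665 min = 27.75 h
LED light bulb: 0.014 kW × 27.75 h = 0.3885 kWh
portable air conditioner: Runtime = 3 h/day × 30 days = 90 h
portable air conditioner: 0.91 kW × 90 h = 81.9 kWh
clothes dryer: Runtime = 120 min × 14 = 1680 min = 28 h
clothes dryer: 2.39 kW × 28 h = 66.92 kWh
Total energy = 592.0085 kWh
Cost = 592.0085 × $0.27 = $159.84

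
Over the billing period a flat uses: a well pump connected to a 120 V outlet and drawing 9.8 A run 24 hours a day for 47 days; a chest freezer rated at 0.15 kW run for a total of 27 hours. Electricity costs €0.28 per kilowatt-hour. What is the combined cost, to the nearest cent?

€372.56

well pump: Power = 9.8 A × 120 V = 1176 W = 1.176 kW
well pump: Runtime = 24 h × 47 = 1128 h
well pump: 1.176 kW × 1128 h = 1326.528 kWh
chest freezer: 0.15 kW × 27 h = 4.05 kWh
Total energy = 1330.578 kWh
Cost = 1330.578 × €0.28 = €372.56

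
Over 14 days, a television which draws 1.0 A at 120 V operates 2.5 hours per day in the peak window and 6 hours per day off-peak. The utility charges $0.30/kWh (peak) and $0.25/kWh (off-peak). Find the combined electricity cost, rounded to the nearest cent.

Power = 1.0 A × 120 V = 120 W = 0.12 kW
Peak energy = 0.12 kW × 2.5 h × 14 = 4.2 kWh
Off-peak energy = 0.12 kW × 6 h × 14 = 10.08 kWh
Cost = 4.2 × $0.30 + 10.08 × $0.25 = $1.26 + $2.52 = $3.78

$3.78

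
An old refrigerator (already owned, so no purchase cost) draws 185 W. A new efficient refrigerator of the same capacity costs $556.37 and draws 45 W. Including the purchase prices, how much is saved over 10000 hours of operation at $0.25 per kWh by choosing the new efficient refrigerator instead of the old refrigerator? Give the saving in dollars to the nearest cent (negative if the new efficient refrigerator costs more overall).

-$206.37

old refrigerator: $0.00 + (185/1000) kW × 10000 h × $0.25 = $0.00 + $462.5 = $462.5
new efficient refrigerator: $556.37 + (45/1000) kW × 10000 h × $0.25 = $556.37 + $112.5 = $668.87
Saving = $462.5 − $668.87 = −$206.37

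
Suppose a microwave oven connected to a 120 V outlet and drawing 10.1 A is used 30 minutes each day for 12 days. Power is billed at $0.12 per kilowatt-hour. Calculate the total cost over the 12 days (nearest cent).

Power = 10.1 A × 120 V = 1212 W = 1.212 kW
Runtime = 30 min × 12 = 360 min = 6 h
Energy = 1.212 kW × 6 h = 7.272 kWh
Cost = 7.272 kWh × $0.12/kWh = $0.87

$0.87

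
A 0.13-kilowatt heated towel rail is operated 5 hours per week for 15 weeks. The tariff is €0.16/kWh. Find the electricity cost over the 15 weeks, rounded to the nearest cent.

Runtime = 5 h/week × 15 weeks = 75 h
Energy = 0.13 kW × 75 h = 9.75 kWh
Cost = 9.75 kWh × €0.16/kWh = €1.56

€1.56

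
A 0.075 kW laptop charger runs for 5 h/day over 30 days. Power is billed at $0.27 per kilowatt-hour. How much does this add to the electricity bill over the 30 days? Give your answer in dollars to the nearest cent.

Runtime = 5 h/day × 30 days = 150 h
Energy = 0.075 kW × 150 h = 11.25 kWh
Cost = 11.25 kWh × $0.27/kWh = $3.04

$3.04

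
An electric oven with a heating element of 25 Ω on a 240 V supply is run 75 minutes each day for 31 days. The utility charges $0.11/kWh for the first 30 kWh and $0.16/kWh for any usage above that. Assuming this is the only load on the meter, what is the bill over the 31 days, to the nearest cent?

Power = V²/R = 240²/25 = 2304 W = 2.304 kW
Runtime = 75 min × 31 = 2325 min = 38.75 h
Energy = 2.304 kW × 38.75 h = 89.28 kWh
Tier 1 (0–30 kWh): 30 × $0.11 = $3.3
Above 30 kWh: 59.28 × $0.16 = $9.4848
Bill = $12.78

$12.78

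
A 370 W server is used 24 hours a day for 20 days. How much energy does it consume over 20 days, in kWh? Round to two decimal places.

177.60 kWh

Runtime = 24 h × 20 = 480 h
Energy = 0.37 kW × 480 h = 177.6 kWh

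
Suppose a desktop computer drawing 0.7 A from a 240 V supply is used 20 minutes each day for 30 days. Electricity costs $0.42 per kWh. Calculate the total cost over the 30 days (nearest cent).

$0.71

Power = 0.7 A × 240 V = 168 W = 0.168 kW
Runtime = 20 min × 30 = 600 min = 10 h
Energy = 0.168 kW × 10 h = 1.68 kWh
Cost = 1.68 kWh × $0.42/kWh = $0.71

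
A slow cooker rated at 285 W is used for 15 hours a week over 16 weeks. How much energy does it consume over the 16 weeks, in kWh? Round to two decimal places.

68.40 kWh

Runtime = 15 h/week × 16 weeks = 240 h
Energy = 0.285 kW × 240 h = 68.4 kWh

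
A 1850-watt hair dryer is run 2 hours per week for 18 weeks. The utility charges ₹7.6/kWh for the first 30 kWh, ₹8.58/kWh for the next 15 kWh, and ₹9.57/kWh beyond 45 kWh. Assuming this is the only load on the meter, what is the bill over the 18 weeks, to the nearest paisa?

₹563.41

Runtime = 2 h/week × 18 weeks = 36 h
Energy = 1.85 kW × 36 h = 66.6 kWh
Tier 1 (0–30 kWh): 30 × ₹7.6 = ₹228
Tier 2 (30–45 kWh): 15 × ₹8.58 = ₹128.7
Above 45 kWh: 21.6 × ₹9.57 = ₹206.712
Bill = ₹563.41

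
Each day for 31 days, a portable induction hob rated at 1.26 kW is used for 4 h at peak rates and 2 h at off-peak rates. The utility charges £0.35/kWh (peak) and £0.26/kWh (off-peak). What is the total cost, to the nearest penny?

£75.00

Peak energy = 1.26 kW × 4 h × 31 = 156.24 kWh
Off-peak energy = 1.26 kW × 2 h × 31 = 78.12 kWh
Cost = 156.24 × £0.35 + 78.12 × £0.26 = £54.684 + £20.3112 = £75.00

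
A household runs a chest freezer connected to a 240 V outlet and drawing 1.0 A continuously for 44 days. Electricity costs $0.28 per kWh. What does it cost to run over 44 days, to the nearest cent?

Power = 1.0 A × 240 V = 240 W = 0.24 kW
Runtime = 24 h × 44 = 1056 h
Energy = 0.24 kW × 1056 h = 253.44 kWh
Cost = 253.44 kWh × $0.28/kWh = $70.96

$70.96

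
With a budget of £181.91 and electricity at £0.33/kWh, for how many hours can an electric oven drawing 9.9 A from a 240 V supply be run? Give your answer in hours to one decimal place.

232.0 h

Power = 9.9 A × 240 V = 2376 W = 2.376 kW
Energy available = £181.91 ÷ £0.33/kWh = 551.2424 kWh
Hours = 551.2424 kWh ÷ 2.376 kW = 232.0 h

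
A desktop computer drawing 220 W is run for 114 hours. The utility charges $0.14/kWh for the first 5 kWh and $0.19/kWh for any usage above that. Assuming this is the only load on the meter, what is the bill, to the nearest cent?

$4.52

Energy = 0.22 kW × 114 h = 25.08 kWh
Tier 1 (0–5 kWh): 5 × $0.14 = $0.7
Above 5 kWh: 20.08 × $0.19 = $3.8152
Bill = $4.52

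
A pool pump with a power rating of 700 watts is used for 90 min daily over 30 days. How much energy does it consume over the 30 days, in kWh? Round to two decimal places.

Runtime = 90 min × 30 = 2700 min = 45 h
Energy = 0.7 kW × 45 h = 31.5 kWh

31.50 kWh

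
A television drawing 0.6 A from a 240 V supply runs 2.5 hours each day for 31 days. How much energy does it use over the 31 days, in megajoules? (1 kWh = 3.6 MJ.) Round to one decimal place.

40.2 MJ

Power = 0.6 A × 240 V = 144 W = 0.144 kW
Runtime = 2.5 h/day × 31 days = 77.5 h
Energy = 0.144 kW × 77.5 h = 11.16 kWh
= 11.16 × 3.6 MJ = 40.2 MJ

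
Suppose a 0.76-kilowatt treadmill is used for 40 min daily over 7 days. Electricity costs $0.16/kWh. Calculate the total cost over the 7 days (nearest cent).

$0.57

Runtime = 40 min × 7 = 280 min = 4.666666… h
Energy = 0.76 kW × 4.666666… h = 3.546666… kWh
Cost = 3.546666… kWh × $0.16/kWh = $0.57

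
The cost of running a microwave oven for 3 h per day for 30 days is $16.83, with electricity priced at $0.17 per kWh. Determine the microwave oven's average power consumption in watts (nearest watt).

Energy = $16.83 ÷ $0.17/kWh = 99 kWh
Runtime = 3 h/day × 30 days = 90 h
Power = 99 kWh ÷ 90 h = 1.1 kW = 1100 W

1100 W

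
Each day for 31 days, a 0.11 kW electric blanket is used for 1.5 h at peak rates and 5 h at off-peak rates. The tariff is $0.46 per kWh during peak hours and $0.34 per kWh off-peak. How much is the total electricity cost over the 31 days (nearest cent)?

$8.15

Peak energy = 0.11 kW × 1.5 h × 31 = 5.115 kWh
Off-peak energy = 0.11 kW × 5 h × 31 = 17.05 kWh
Cost = 5.115 × $0.46 + 17.05 × $0.34 = $2.3529 + $5.797 = $8.15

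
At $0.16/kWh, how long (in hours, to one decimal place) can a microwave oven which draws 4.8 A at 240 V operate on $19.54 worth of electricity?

106.0 h

Power = 4.8 A × 240 V = 1152 W = 1.152 kW
Energy available = $19.54 ÷ $0.16/kWh = 122.125 kWh
Hours = 122.125 kWh ÷ 1.152 kW = 106.0 h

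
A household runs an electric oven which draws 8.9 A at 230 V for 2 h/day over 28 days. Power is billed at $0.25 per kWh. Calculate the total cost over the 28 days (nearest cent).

Power = 8.9 A × 230 V = 2047 W = 2.047 kW
Runtime = 2 h/day × 28 days = 56 h
Energy = 2.047 kW × 56 h = 114.632 kWh
Cost = 114.632 kWh × $0.25/kWh = $28.66

$28.66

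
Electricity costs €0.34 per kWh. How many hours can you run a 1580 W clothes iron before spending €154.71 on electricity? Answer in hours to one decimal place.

288.0 h

Energy available = €154.71 ÷ €0.34/kWh = 455.0294 kWh
Hours = 455.0294 kWh ÷ 1.58 kW = 288.0 h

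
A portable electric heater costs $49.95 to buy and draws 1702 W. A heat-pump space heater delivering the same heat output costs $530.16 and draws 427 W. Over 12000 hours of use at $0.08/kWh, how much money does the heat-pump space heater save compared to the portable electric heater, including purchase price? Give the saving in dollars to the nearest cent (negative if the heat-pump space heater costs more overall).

portable electric heater: $49.95 + (1702/1000) kW × 12000 h × $0.08 = $49.95 + $1633.92 = $1683.87
heat-pump space heater: $530.16 + (427/1000) kW × 12000 h × $0.08 = $530.16 + $409.92 = $940.08
Saving = $1683.87 − $940.08 = $743.79

$743.79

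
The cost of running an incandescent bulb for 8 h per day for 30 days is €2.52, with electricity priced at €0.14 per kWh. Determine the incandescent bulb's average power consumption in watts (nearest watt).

Energy = €2.52 ÷ €0.14/kWh = 18 kWh
Runtime = 8 h/day × 30 days = 240 h
Power = 18 kWh ÷ 240 h = 0.075 kW = 75 W

75 W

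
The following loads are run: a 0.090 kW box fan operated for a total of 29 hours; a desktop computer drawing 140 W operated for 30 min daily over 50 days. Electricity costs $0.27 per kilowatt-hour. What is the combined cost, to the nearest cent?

$1.65

box fan: 0.09 kW × 29 h = 2.61 kWh
desktop computer: Runtime = 30 min × 50 = 1500 min = 25 h
desktop computer: 0.14 kW × 25 h = 3.5 kWh
Total energy = 6.11 kWh
Cost = 6.11 × $0.27 = $1.65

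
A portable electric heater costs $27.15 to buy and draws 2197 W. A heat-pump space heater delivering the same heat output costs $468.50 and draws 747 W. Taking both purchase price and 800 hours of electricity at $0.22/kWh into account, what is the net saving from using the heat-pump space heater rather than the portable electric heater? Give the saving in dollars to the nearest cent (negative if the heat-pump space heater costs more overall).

portable electric heater: $27.15 + (2197/1000) kW × 800 h × $0.22 = $27.15 + $386.672 = $413.822
heat-pump space heater: $468.50 + (747/1000) kW × 800 h × $0.22 = $468.50 + $131.472 = $599.972
Saving = $413.822 − $599.972 = −$186.15

-$186.15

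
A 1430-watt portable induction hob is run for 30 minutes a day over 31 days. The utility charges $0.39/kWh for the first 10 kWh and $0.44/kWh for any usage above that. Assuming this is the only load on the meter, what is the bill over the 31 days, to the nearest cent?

Runtime = 30 min × 31 = 930 min = 15.5 h
Energy = 1.43 kW × 15.5 h = 22.165 kWh
Tier 1 (0–10 kWh): 10 × $0.39 = $3.9
Above 10 kWh: 12.165 × $0.44 = $5.3526
Bill = $9.25

$9.25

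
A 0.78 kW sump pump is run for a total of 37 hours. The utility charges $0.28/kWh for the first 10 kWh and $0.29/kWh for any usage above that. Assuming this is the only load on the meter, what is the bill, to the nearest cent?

Energy = 0.78 kW × 37 h = 28.86 kWh
Tier 1 (0–10 kWh): 10 × $0.28 = $2.8
Above 10 kWh: 18.86 × $0.29 = $5.4694
Bill = $8.27

$8.27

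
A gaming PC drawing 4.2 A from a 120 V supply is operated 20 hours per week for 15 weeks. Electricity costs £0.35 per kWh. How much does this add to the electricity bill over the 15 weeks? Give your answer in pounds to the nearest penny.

Power = 4.2 A × 120 V = 504 W = 0.504 kW
Runtime = 20 h/week × 15 weeks = 300 h
Energy = 0.504 kW × 300 h = 151.2 kWh
Cost = 151.2 kWh × £0.35/kWh = £52.92

£52.92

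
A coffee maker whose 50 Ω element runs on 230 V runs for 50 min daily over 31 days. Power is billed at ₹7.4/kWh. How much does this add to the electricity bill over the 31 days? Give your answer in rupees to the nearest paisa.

Power = V²/R = 230²/50 = 1058 W = 1.058 kW
Runtime = 50 min × 31 = 1550 min = 25.833333… h
Energy = 1.058 kW × 25.833333… h = 27.331666… kWh
Cost = 27.331666… kWh × ₹7.4/kWh = ₹202.25

₹202.25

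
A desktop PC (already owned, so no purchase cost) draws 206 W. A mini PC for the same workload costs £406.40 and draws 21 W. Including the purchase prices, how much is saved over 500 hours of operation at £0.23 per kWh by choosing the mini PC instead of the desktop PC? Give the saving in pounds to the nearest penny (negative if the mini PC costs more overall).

desktop PC: £0.00 + (206/1000) kW × 500 h × £0.23 = £0.00 + £23.69 = £23.69
mini PC: £406.40 + (21/1000) kW × 500 h × £0.23 = £406.40 + £2.415 = £408.815
Saving = £23.69 − £408.815 = −£385.125 → -£385.13

-£385.13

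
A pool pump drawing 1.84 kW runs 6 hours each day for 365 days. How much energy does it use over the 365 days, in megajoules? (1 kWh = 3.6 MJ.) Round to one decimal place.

14506.6 MJ

Runtime = 6 h/day × 365 days = 2190 h
Energy = 1.84 kW × 2190 h = 4029.6 kWh
= 4029.6 × 3.6 MJ = 14506.6 MJ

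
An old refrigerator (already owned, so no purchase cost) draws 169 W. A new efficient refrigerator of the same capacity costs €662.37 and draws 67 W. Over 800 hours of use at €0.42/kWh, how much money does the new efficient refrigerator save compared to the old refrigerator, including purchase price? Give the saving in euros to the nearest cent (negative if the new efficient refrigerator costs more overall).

-€628.10

old refrigerator: €0.00 + (169/1000) kW × 800 h × €0.42 = €0.00 + €56.784 = €56.784
new efficient refrigerator: €662.37 + (67/1000) kW × 800 h × €0.42 = €662.37 + €22.512 = €684.882
Saving = €56.784 − €684.882 = −€628.098 → -€628.10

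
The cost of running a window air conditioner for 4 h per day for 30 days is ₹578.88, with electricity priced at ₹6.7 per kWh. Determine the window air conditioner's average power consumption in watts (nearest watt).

720 W

Energy = ₹578.88 ÷ ₹6.7/kWh = 86.4 kWh
Runtime = 4 h/day × 30 days = 120 h
Power = 86.4 kWh ÷ 120 h = 0.72 kW = 720 W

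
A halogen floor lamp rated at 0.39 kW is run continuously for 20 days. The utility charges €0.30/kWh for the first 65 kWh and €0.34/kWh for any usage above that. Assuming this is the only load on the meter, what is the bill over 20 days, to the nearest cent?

€61.05

Runtime = 24 h × 20 = 480 h
Energy = 0.39 kW × 480 h = 187.2 kWh
Tier 1 (0–65 kWh): 65 × €0.30 = €19.5
Above 65 kWh: 122.2 × €0.34 = €41.548
Bill = €61.05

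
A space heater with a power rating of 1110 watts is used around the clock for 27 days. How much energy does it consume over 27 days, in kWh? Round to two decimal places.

Runtime = 24 h × 27 = 648 h
Energy = 1.11 kW × 648 h = 719.28 kWh

719.28 kWh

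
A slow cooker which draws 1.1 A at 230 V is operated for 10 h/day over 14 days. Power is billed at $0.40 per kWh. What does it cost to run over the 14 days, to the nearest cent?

$14.17

Power = 1.1 A × 230 V = 253 W = 0.253 kW
Runtime = 10 h/day × 14 days = 140 h
Energy = 0.253 kW × 140 h = 35.42 kWh
Cost = 35.42 kWh × $0.40/kWh = $14.17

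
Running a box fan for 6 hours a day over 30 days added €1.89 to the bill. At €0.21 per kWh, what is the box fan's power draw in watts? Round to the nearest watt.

50 W

Energy = €1.89 ÷ €0.21/kWh = 9 kWh
Runtime = 6 h/day × 30 days = 180 h
Power = 9 kWh ÷ 180 h = 0.05 kW = 50 W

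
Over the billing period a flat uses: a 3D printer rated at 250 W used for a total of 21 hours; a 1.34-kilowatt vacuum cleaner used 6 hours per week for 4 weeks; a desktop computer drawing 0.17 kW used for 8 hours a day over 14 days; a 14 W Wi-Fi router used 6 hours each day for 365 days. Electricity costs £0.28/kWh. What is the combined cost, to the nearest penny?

3D printer: 0.25 kW × 21 h = 5.25 kWh
vacuum cleaner: Runtime = 6 h/week × 4 weeks = 24 h
vacuum cleaner: 1.34 kW × 24 h = 32.16 kWh
desktop computer: Runtime = 8 h/day × 14 days = 112 h
desktop computer: 0.17 kW × 112 h = 19.04 kWh
Wi-Fi router: Runtime = 6 h/day × 365 days = 2190 h
Wi-Fi router: 0.014 kW × 2190 h = 30.66 kWh
Total energy = 87.11 kWh
Cost = 87.11 × £0.28 = £24.39

£24.39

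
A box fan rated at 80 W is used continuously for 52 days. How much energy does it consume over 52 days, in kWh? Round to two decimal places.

99.84 kWh

Runtime = 24 h × 52 = 1248 h
Energy = 0.08 kW × 1248 h = 99.84 kWh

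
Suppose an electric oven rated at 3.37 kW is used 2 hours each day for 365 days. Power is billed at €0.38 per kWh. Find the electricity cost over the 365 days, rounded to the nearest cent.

Runtime = 2 h/day × 365 days = 730 h
Energy = 3.37 kW × 730 h = 2460.1 kWh
Cost = 2460.1 kWh × €0.38/kWh = €934.84

€934.84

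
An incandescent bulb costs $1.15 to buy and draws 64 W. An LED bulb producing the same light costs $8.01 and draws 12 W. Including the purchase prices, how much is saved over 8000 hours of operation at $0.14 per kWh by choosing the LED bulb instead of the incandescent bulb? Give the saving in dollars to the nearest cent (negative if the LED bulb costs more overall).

incandescent bulb: $1.15 + (64/1000) kW × 8000 h × $0.14 = $1.15 + $71.68 = $72.83
LED bulb: $8.01 + (12/1000) kW × 8000 h × $0.14 = $8.01 + $13.44 = $21.45
Saving = $72.83 − $21.45 = $51.38

$51.38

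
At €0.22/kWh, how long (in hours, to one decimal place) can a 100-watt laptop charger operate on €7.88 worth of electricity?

Energy available = €7.88 ÷ €0.22/kWh = 35.8182 kWh
Hours = 35.8182 kWh ÷ 0.1 kW = 358.2 h

358.2 h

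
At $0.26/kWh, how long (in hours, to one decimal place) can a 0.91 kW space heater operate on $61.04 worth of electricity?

Energy available = $61.04 ÷ $0.26/kWh = 234.7692 kWh
Hours = 234.7692 kWh ÷ 0.91 kW = 258.0 h

258.0 h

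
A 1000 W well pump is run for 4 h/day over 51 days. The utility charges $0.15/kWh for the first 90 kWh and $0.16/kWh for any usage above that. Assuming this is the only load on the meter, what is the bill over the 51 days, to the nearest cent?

$31.74

Runtime = 4 h/day × 51 days = 204 h
Energy = 1 kW × 204 h = 204 kWh
Tier 1 (0–90 kWh): 90 × $0.15 = $13.5
Above 90 kWh: 114 × $0.16 = $18.24
Bill = $31.74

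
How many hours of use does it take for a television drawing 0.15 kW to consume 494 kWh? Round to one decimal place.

Hours = 494 kWh ÷ 0.15 kW = 3293.3 h

3293.3 h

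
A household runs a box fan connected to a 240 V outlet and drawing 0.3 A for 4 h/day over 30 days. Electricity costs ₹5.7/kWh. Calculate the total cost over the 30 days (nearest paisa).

Power = 0.3 A × 240 V = 72 W = 0.072 kW
Runtime = 4 h/day × 30 days = 120 h
Energy = 0.072 kW × 120 h = 8.64 kWh
Cost = 8.64 kWh × ₹5.7/kWh = ₹49.25

₹49.25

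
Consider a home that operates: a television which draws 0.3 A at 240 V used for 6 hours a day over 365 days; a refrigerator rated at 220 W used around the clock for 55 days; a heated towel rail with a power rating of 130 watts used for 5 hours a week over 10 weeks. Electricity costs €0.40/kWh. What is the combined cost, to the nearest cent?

television: Power = 0.3 A × 240 V = 72 W = 0.072 kW
television: Runtime = 6 h/day × 365 days = 2190 h
television: 0.072 kW × 2190 h = 157.68 kWh
refrigerator: Runtime = 24 h × 55 = 1320 h
refrigerator: 0.22 kW × 1320 h = 290.4 kWh
heated towel rail: Runtime = 5 h/week × 10 weeks = 50 h
heated towel rail: 0.13 kW × 50 h = 6.5 kWh
Total energy = 454.58 kWh
Cost = 454.58 × €0.40 = €181.83

€181.83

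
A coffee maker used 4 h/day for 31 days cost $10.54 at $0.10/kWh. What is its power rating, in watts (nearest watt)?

Energy = $10.54 ÷ $0.10/kWh = 105.4 kWh
Runtime = 4 h/day × 31 days = 124 h
Power = 105.4 kWh ÷ 124 h = 0.85 kW = 850 W

850 W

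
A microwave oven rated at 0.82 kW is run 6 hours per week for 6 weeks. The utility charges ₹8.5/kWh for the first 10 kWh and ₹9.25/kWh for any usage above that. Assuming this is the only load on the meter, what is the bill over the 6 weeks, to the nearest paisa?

Runtime = 6 h/week × 6 weeks = 36 h
Energy = 0.82 kW × 36 h = 29.52 kWh
Tier 1 (0–10 kWh): 10 × ₹8.5 = ₹85
Above 10 kWh: 19.52 × ₹9.25 = ₹180.56
Bill = ₹265.56

₹265.56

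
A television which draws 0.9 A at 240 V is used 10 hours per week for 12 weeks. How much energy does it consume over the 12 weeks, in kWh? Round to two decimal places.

Power = 0.9 A × 240 V = 216 W = 0.216 kW
Runtime = 10 h/week × 12 weeks = 120 h
Energy = 0.216 kW × 120 h = 25.92 kWh

25.92 kWh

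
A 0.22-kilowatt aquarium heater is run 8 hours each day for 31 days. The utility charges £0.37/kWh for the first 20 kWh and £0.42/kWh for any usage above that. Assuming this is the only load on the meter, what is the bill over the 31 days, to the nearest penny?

£21.92

Runtime = 8 h/day × 31 days = 248 h
Energy = 0.22 kW × 248 h = 54.56 kWh
Tier 1 (0–20 kWh): 20 × £0.37 = £7.4
Above 20 kWh: 34.56 × £0.42 = £14.5152
Bill = £21.92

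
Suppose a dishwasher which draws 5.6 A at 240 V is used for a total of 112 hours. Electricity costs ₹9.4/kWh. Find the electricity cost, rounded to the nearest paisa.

Power = 5.6 A × 240 V = 1344 W = 1.344 kW
Energy = 1.344 kW × 112 h = 150.528 kWh
Cost = 150.528 kWh × ₹9.4/kWh = ₹1414.96

₹1414.96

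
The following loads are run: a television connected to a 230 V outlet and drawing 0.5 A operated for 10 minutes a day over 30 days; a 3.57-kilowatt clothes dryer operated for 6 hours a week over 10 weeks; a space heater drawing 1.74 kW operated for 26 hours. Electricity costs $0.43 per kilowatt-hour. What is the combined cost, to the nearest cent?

television: Power = 0.5 A × 230 V = 115 W = 0.115 kW
television: Runtime = 10 min × 30 = 300 min = 5 h
television: 0.115 kW × 5 h = 0.575 kWh
clothes dryer: Runtime = 6 h/week × 10 weeks = 60 h
clothes dryer: 3.57 kW × 60 h = 214.2 kWh
space heater: 1.74 kW × 26 h = 45.24 kWh
Total energy = 260.015 kWh
Cost = 260.015 × $0.43 = $111.81

$111.81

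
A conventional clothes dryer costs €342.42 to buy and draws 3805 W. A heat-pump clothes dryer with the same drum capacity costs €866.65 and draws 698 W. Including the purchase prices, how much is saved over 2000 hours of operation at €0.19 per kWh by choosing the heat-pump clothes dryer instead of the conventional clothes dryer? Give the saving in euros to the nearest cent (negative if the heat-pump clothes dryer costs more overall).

conventional clothes dryer: €342.42 + (3805/1000) kW × 2000 h × €0.19 = €342.42 + €1445.9 = €1788.32
heat-pump clothes dryer: €866.65 + (698/1000) kW × 2000 h × €0.19 = €866.65 + €265.24 = €1131.89
Saving = €1788.32 − €1131.89 = €656.43

€656.43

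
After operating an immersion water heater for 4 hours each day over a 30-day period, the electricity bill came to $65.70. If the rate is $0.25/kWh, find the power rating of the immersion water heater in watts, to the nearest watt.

Energy = $65.70 ÷ $0.25/kWh = 262.8 kWh
Runtime = 4 h/day × 30 days = 120 h
Power = 262.8 kWh ÷ 120 h = 2.19 kW = 2190 W

2190 W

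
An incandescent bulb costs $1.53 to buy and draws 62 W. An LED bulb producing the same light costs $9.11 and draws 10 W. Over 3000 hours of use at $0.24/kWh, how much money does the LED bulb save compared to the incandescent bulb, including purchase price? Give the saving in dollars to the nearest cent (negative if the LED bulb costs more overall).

$29.86

incandescent bulb: $1.53 + (62/1000) kW × 3000 h × $0.24 = $1.53 + $44.64 = $46.17
LED bulb: $9.11 + (10/1000) kW × 3000 h × $0.24 = $9.11 + $7.2 = $16.31
Saving = $46.17 − $16.31 = $29.86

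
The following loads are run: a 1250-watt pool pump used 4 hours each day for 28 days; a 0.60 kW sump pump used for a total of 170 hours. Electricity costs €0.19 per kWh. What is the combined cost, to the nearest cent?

pool pump: Runtime = 4 h/day × 28 days = 112 h
pool pump: 1.25 kW × 112 h = 140 kWh
sump pump: 0.6 kW × 170 h = 102 kWh
Total energy = 242 kWh
Cost = 242 × €0.19 = €45.98

€45.98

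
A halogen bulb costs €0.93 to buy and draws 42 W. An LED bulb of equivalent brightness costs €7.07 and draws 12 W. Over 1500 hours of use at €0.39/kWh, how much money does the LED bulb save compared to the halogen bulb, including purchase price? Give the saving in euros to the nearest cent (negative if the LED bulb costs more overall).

halogen bulb: €0.93 + (42/1000) kW × 1500 h × €0.39 = €0.93 + €24.57 = €25.5
LED bulb: €7.07 + (12/1000) kW × 1500 h × €0.39 = €7.07 + €7.02 = €14.09
Saving = €25.5 − €14.09 = €11.41

€11.41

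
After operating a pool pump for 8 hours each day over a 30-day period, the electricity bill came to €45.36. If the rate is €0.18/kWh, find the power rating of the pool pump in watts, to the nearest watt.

Energy = €45.36 ÷ €0.18/kWh = 252 kWh
Runtime = 8 h/day × 30 days = 240 h
Power = 252 kWh ÷ 240 h = 1.05 kW = 1050 W

1050 W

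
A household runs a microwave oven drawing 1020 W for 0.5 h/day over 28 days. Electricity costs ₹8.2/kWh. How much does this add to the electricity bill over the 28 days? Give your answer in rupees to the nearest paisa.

₹117.10

Runtime = 0.5 h/day × 28 days = 14 h
Energy = 1.02 kW × 14 h = 14.28 kWh
Cost = 14.28 kWh × ₹8.2/kWh = ₹117.10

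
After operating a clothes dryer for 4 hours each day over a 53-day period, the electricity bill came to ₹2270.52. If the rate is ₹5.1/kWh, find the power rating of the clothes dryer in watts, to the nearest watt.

2100 W

Energy = ₹2270.52 ÷ ₹5.1/kWh = 445.2 kWh
Runtime = 4 h/day × 53 days = 212 h
Power = 445.2 kWh ÷ 212 h = 2.1 kW = 2100 W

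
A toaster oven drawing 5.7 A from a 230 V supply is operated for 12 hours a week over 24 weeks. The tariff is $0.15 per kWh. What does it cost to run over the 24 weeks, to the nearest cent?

$56.64

Power = 5.7 A × 230 V = 1311 W = 1.311 kW
Runtime = 12 h/week × 24 weeks = 288 h
Energy = 1.311 kW × 288 h = 377.568 kWh
Cost = 377.568 kWh × $0.15/kWh = $56.64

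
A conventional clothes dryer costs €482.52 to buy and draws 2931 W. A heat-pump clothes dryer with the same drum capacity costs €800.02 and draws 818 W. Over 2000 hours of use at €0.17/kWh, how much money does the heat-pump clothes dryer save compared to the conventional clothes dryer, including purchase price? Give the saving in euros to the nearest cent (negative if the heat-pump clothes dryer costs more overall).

€400.92

conventional clothes dryer: €482.52 + (2931/1000) kW × 2000 h × €0.17 = €482.52 + €996.54 = €1479.06
heat-pump clothes dryer: €800.02 + (818/1000) kW × 2000 h × €0.17 = €800.02 + €278.12 = €1078.14
Saving = €1479.06 − €1078.14 = €400.92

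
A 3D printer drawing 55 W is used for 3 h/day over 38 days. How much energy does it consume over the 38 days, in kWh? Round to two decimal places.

6.27 kWh

Runtime = 3 h/day × 38 days = 114 h
Energy = 0.055 kW × 114 h = 6.27 kWh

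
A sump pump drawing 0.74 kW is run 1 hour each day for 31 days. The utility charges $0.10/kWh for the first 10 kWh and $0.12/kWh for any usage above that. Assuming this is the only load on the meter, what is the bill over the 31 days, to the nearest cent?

Runtime = 1 h/day × 31 days = 31 h
Energy = 0.74 kW × 31 h = 22.94 kWh
Tier 1 (0–10 kWh): 10 × $0.10 = $1
Above 10 kWh: 12.94 × $0.12 = $1.5528
Bill = $2.55

$2.55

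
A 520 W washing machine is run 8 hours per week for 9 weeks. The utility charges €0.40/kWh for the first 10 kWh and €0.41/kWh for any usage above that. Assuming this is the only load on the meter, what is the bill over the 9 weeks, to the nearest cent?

€15.25

Runtime = 8 h/week × 9 weeks = 72 h
Energy = 0.52 kW × 72 h = 37.44 kWh
Tier 1 (0–10 kWh): 10 × €0.40 = €4
Above 10 kWh: 27.44 × €0.41 = €11.2504
Bill = €15.25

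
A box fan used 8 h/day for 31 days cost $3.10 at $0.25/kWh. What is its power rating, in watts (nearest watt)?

50 W

Energy = $3.10 ÷ $0.25/kWh = 12.4 kWh
Runtime = 8 h/day × 31 days = 248 h
Power = 12.4 kWh ÷ 248 h = 0.05 kW = 50 W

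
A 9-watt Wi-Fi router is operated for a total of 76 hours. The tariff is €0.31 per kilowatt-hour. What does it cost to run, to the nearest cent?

Energy = 0.009 kW × 76 h = 0.684 kWh
Cost = 0.684 kWh × €0.31/kWh = €0.21

€0.21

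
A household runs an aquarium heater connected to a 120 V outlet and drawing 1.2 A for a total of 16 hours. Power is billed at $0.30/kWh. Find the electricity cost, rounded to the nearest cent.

Power = 1.2 A × 120 V = 144 W = 0.144 kW
Energy = 0.144 kW × 16 h = 2.304 kWh
Cost = 2.304 kWh × $0.30/kWh = $0.69

$0.69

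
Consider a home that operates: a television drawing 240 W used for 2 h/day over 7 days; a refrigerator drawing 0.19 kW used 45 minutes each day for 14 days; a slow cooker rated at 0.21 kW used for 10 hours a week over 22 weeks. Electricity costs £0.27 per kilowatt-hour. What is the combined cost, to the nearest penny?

£13.92

television: Runtime = 2 h/day × 7 days = 14 h
television: 0.24 kW × 14 h = 3.36 kWh
refrigerator: Runtime = 45 min × 14 = 630 min = 10.5 h
refrigerator: 0.19 kW × 10.5 h = 1.995 kWh
slow cooker: Runtime = 10 h/week × 22 weeks = 220 h
slow cooker: 0.21 kW × 220 h = 46.2 kWh
Total energy = 51.555 kWh
Cost = 51.555 × £0.27 = £13.92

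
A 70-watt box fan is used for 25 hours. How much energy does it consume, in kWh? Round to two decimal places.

Energy = 0.07 kW × 25 h = 1.75 kWh

1.75 kWh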